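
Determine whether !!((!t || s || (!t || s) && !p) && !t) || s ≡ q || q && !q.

No

E1: !!((!t || s || (!t || s) && !p) && !t) || s
    = (!t || s || (!t || s) && !p) && !t || s
    = (!t || s) && !t || s
    = !t || s
E2: q || q && !q
    = q
These differ: at p=1, q=0, s=1, t=1, E1 = 1 but E2 = 0.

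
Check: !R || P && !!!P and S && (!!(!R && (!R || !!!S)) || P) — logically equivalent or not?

E1: !R || P && !!!P
    = !R || P && !P   — double negation
    = !R   — complement / identity
E2: S && (!!(!R && (!R || !!!S)) || P)
    = S && (!!(!R && (!R || !S)) || P)   — double negation
    = S && (!R && (!R || !S) || P)   — double negation
    = S && (!R || P)   — absorption
These differ: at P=1, R=0, S=0, E1 = 1 but E2 = 0.

No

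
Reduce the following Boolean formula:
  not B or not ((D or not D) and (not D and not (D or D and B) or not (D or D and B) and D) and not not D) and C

not B or not ((D or not D) and (not D and not (D or D and B) or not (D or D and B) and D) and not not D) and C
= not B or not ((D or not D) and not (D or D and B) and not not D) and C   [distribution]
= not B or not (not (D or D and B) and not not D) and C   [complement / identity]
= not B or not (not D and not not D) and C   [absorption]
= not B or (D or not D) and C   [De Morgan]
= not B or C   [complement / identity]

not B or C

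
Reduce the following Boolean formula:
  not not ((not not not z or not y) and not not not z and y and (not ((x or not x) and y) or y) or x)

not z and y or x

not not ((not not not z or not y) and not not not z and y and (not ((x or not x) and y) or y) or x)
= not not (not not not z and y and (not ((x or not x) and y) or y) or x)   (absorption)
= not not (not z and y and (not ((x or not x) and y) or y) or x)   (double negation)
= not not (not z and y and (not y or y) or x)   (complement / identity)
= not z and y and (not y or y) or x   (double negation)
= not z and y or x   (complement / identity)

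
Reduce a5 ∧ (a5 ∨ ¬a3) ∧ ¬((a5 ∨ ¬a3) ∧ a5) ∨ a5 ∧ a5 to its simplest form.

a5

a5 ∧ (a5 ∨ ¬a3) ∧ ¬((a5 ∨ ¬a3) ∧ a5) ∨ a5 ∧ a5
= a5 ∧ (a5 ∨ ¬a3) ∧ ¬a5 ∨ a5 ∧ a5   [absorption]
= a5 ∧ ¬a5 ∨ a5 ∧ a5   [absorption]
= a5   [distribution]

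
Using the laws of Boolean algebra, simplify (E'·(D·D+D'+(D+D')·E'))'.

E

(E'·(D·D+D'+(D+D')·E'))'
= (E'·(D+D'+(D+D')·E'))'
= (E'·(D+D'))'
= (E')'
= E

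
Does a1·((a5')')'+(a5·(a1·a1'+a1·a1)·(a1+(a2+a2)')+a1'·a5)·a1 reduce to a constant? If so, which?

no

a1·((a5')')'+(a5·(a1·a1'+a1·a1)·(a1+(a2+a2)')+a1'·a5)·a1
= a1·((a5')')'+(a5·(a1·a1'+a1·a1)·(a1+a2')+a1'·a5)·a1   [idempotence]
= a1·((a5')')'+(a5·a1·(a1+a2')+a1'·a5)·a1   [distribution]
= a1·((a5')')'+(a5·a1+a1'·a5)·a1   [absorption]
= a1·((a5')')'+a5·a1   [distribution]
= a1·a5'+a5·a1   [double negation]
= a1   [distribution]
This depends on a1, so it is not a constant.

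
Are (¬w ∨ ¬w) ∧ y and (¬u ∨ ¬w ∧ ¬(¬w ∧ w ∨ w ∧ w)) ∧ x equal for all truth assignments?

No

E1: (¬w ∨ ¬w) ∧ y
    = ¬w ∧ y   (idempotence)
E2: (¬u ∨ ¬w ∧ ¬(¬w ∧ w ∨ w ∧ w)) ∧ x
    = (¬u ∨ ¬w ∧ ¬w) ∧ x   (distribution)
    = (¬u ∨ ¬w) ∧ x   (idempotence)
These differ: at u=0, w=0, x=1, y=0, E1 = 0 but E2 = 1.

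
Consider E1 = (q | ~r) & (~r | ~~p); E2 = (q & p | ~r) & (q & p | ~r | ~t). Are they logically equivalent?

Yes

E1: (q | ~r) & (~r | ~~p)
    = (q | ~r) & (~r | p)   (double negation)
    = q & p | ~r   (distribution)
E2: (q & p | ~r) & (q & p | ~r | ~t)
    = q & p | ~r   (absorption)
Both reduce to q & p | ~r, so they are equivalent.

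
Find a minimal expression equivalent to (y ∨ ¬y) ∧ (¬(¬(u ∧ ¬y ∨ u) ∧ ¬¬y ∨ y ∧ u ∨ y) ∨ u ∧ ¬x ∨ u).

¬y ∨ u

(y ∨ ¬y) ∧ (¬(¬(u ∧ ¬y ∨ u) ∧ ¬¬y ∨ y ∧ u ∨ y) ∨ u ∧ ¬x ∨ u)
= (y ∨ ¬y) ∧ (¬(¬(u ∧ ¬y ∨ u) ∧ y ∨ y ∧ u ∨ y) ∨ u ∧ ¬x ∨ u)   — double negation
= ¬(¬(u ∧ ¬y ∨ u) ∧ y ∨ y ∧ u ∨ y) ∨ u ∧ ¬x ∨ u   — complement / identity
= ¬(¬u ∧ y ∨ y ∧ u ∨ y) ∨ u ∧ ¬x ∨ u   — absorption
= ¬(y ∨ y) ∨ u ∧ ¬x ∨ u   — distribution
= ¬(y ∨ y) ∨ u   — absorption
= ¬y ∨ u   — idempotence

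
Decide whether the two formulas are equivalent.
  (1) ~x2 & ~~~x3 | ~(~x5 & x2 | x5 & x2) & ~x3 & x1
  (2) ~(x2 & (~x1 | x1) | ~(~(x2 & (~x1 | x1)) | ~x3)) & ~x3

E1: ~x2 & ~~~x3 | ~(~x5 & x2 | x5 & x2) & ~x3 & x1
    = ~x2 & ~~~x3 | ~x2 & ~x3 & x1   [distribution]
    = ~x2 & ~x3 | ~x2 & ~x3 & x1   [double negation]
    = ~x2 & ~x3   [absorption]
E2: ~(x2 & (~x1 | x1) | ~(~(x2 & (~x1 | x1)) | ~x3)) & ~x3
    = ~(x2 & (~x1 | x1) | x2 & (~x1 | x1) & x3) & ~x3   [De Morgan]
    = ~(x2 & (~x1 | x1)) & ~x3   [absorption]
    = ~x2 & ~x3   [complement / identity]
Both reduce to ~x2 & ~x3, so they are equivalent.

Yes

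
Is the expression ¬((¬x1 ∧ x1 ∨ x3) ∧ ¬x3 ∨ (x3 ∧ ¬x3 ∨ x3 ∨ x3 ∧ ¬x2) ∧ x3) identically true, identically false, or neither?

¬((¬x1 ∧ x1 ∨ x3) ∧ ¬x3 ∨ (x3 ∧ ¬x3 ∨ x3 ∨ x3 ∧ ¬x2) ∧ x3)
= ¬((¬x1 ∧ x1 ∨ x3) ∧ ¬x3 ∨ (x3 ∨ x3 ∧ ¬x2) ∧ x3)
= ¬((¬x1 ∧ x1 ∨ x3) ∧ ¬x3 ∨ x3 ∧ x3)
= ¬(x3 ∧ ¬x3 ∨ x3 ∧ x3)
= ¬x3
This depends on x3, so it is not a constant.

neither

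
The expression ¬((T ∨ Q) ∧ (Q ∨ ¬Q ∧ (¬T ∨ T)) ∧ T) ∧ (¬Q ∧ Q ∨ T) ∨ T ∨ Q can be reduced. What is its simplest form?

¬((T ∨ Q) ∧ (Q ∨ ¬Q ∧ (¬T ∨ T)) ∧ T) ∧ (¬Q ∧ Q ∨ T) ∨ T ∨ Q
= ¬((T ∨ Q) ∧ (Q ∨ ¬Q) ∧ T) ∧ (¬Q ∧ Q ∨ T) ∨ T ∨ Q
= ¬((T ∨ Q) ∧ T) ∧ (¬Q ∧ Q ∨ T) ∨ T ∨ Q
= ¬((T ∨ Q) ∧ T) ∧ T ∨ T ∨ Q
= ¬T ∧ T ∨ T ∨ Q
= T ∨ Q

T ∨ Q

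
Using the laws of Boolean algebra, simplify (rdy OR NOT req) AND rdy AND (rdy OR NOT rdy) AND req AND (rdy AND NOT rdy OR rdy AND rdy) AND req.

(rdy OR NOT req) AND rdy AND (rdy OR NOT rdy) AND req AND (rdy AND NOT rdy OR rdy AND rdy) AND req
= (rdy OR NOT req) AND rdy AND (rdy OR NOT rdy) AND req AND rdy AND req   [distribution]
= (rdy OR NOT req) AND rdy AND req AND rdy AND req   [complement / identity]
= rdy AND req AND rdy AND req   [absorption]
= rdy AND req   [idempotence]

rdy AND req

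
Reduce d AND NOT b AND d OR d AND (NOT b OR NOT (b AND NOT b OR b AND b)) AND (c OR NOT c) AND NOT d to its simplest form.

d AND NOT b AND d OR d AND (NOT b OR NOT (b AND NOT b OR b AND b)) AND (c OR NOT c) AND NOT d
= d AND NOT b AND d OR d AND (NOT b OR NOT b) AND (c OR NOT c) AND NOT d
= d AND NOT b AND d OR d AND (NOT b OR NOT b) AND NOT d
= d AND NOT b AND d OR d AND NOT b AND NOT d
= d AND NOT b

d AND NOT b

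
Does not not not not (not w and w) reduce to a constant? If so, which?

not not not not (not w and w)
= not not (not w and w)   [double negation]
= not w and w   [double negation]
= False   [complement]

yes, False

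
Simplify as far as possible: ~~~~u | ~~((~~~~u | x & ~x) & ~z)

~~~~u | ~~((~~~~u | x & ~x) & ~z)
= ~~~~u | (~~~~u | x & ~x) & ~z   (double negation)
= ~~~~u | ~~~~u & ~z   (complement / identity)
= ~~~~u   (absorption)
= ~~u   (double negation)
= u   (double negation)

u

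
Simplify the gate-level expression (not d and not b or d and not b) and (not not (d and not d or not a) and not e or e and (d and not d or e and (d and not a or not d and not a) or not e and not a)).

not b and not a

(not d and not b or d and not b) and (not not (d and not d or not a) and not e or e and (d and not d or e and (d and not a or not d and not a) or not e and not a))
= (not d and not b or d and not b) and (not not (d and not d or not a) and not e or e and (d and not d or e and not a or not e and not a))
= (not d and not b or d and not b) and (not not (d and not d or not a) and not e or e and (d and not d or not a))
= (not d and not b or d and not b) and ((d and not d or not a) and not e or e and (d and not d or not a))
= (not d and not b or d and not b) and (d and not d or not a)
= (not d and not b or d and not b) and not a
= not b and not a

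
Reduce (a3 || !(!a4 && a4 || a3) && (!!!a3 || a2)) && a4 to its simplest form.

(a3 || !(!a4 && a4 || a3) && (!!!a3 || a2)) && a4
= (a3 || !a3 && (!!!a3 || a2)) && a4   (complement / identity)
= (a3 || !a3 && (!a3 || a2)) && a4   (double negation)
= (a3 || !a3) && a4   (absorption)
= a4   (complement / identity)

a4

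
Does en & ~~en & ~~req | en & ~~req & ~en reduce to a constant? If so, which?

en & ~~en & ~~req | en & ~~req & ~en
= en & ~~en & ~~req | en & req & ~en   — double negation
= en & ~~en & req | en & req & ~en   — double negation
= en & en & req | en & req & ~en   — double negation
= en & req   — distribution
This depends on en, req, so it is not a constant.

no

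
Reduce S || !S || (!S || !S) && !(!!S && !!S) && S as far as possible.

S || !S || (!S || !S) && !(!!S && !!S) && S
= S || !S || (!S || !S) && (!S || !S) && S   [De Morgan]
= S || !S || (!S || !S) && S   [idempotence]
= S || !S || !S && S   [idempotence]
= S || !S   [complement / identity]
= true   [complement]

true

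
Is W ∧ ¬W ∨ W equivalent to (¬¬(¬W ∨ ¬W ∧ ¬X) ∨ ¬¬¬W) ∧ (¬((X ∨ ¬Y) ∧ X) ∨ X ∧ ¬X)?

E1: W ∧ ¬W ∨ W
    = W   (complement / identity)
E2: (¬¬(¬W ∨ ¬W ∧ ¬X) ∨ ¬¬¬W) ∧ (¬((X ∨ ¬Y) ∧ X) ∨ X ∧ ¬X)
    = (¬¬¬W ∨ ¬¬¬W) ∧ (¬((X ∨ ¬Y) ∧ X) ∨ X ∧ ¬X)   (absorption)
    = ¬¬¬W ∧ (¬((X ∨ ¬Y) ∧ X) ∨ X ∧ ¬X)   (idempotence)
    = ¬¬¬W ∧ (¬X ∨ X ∧ ¬X)   (absorption)
    = ¬¬¬W ∧ ¬X   (complement / identity)
    = ¬W ∧ ¬X   (double negation)
These differ: at W=1, X=0, Y=1, E1 = 1 but E2 = 0.

No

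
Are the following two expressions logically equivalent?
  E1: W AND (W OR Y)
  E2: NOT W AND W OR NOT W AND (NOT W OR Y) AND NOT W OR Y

No

E1: W AND (W OR Y)
    = W
E2: NOT W AND W OR NOT W AND (NOT W OR Y) AND NOT W OR Y
    = NOT W AND W OR NOT W AND NOT W OR Y
    = NOT W OR Y
These differ: at W=0, Y=0, E1 = 0 but E2 = 1.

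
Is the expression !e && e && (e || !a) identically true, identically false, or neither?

identically false

!e && e && (e || !a)
= !e && e   [absorption]
= false   [complement]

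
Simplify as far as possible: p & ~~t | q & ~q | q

p & t | q

p & ~~t | q & ~q | q
= p & t | q & ~q | q   — double negation
= p & t | q   — complement / identity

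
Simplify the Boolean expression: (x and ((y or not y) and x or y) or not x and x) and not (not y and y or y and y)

x and not y

(x and ((y or not y) and x or y) or not x and x) and not (not y and y or y and y)
= x and ((y or not y) and x or y) and not (not y and y or y and y)   (complement / identity)
= x and ((y or not y) and x or y) and not y   (distribution)
= x and (x or y) and not y   (complement / identity)
= x and not y   (absorption)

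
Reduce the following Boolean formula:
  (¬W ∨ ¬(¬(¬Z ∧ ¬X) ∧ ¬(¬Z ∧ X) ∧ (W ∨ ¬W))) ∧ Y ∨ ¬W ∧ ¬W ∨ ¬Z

¬W ∨ ¬Z

(¬W ∨ ¬(¬(¬Z ∧ ¬X) ∧ ¬(¬Z ∧ X) ∧ (W ∨ ¬W))) ∧ Y ∨ ¬W ∧ ¬W ∨ ¬Z
= (¬W ∨ ¬(¬(¬Z ∧ ¬X) ∧ ¬(¬Z ∧ X))) ∧ Y ∨ ¬W ∧ ¬W ∨ ¬Z   — complement / identity
= (¬W ∨ ¬Z ∧ ¬X ∨ ¬Z ∧ X) ∧ Y ∨ ¬W ∧ ¬W ∨ ¬Z   — De Morgan
= (¬W ∨ ¬Z ∧ ¬X ∨ ¬Z ∧ X) ∧ Y ∨ ¬W ∨ ¬Z   — idempotence
= (¬W ∨ ¬Z) ∧ Y ∨ ¬W ∨ ¬Z   — distribution
= ¬W ∨ ¬Z   — absorption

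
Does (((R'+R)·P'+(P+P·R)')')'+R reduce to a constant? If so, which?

no

(((R'+R)·P'+(P+P·R)')')'+R
= (R'+R)·P'+(P+P·R)'+R   [double negation]
= P'+(P+P·R)'+R   [complement / identity]
= P'+P'+R   [absorption]
= P'+R   [idempotence]
This depends on P, R, so it is not a constant.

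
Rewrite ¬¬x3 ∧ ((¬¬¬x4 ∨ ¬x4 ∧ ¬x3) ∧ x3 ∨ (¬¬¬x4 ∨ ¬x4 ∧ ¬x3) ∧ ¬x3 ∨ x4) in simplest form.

x3

¬¬x3 ∧ ((¬¬¬x4 ∨ ¬x4 ∧ ¬x3) ∧ x3 ∨ (¬¬¬x4 ∨ ¬x4 ∧ ¬x3) ∧ ¬x3 ∨ x4)
= x3 ∧ ((¬¬¬x4 ∨ ¬x4 ∧ ¬x3) ∧ x3 ∨ (¬¬¬x4 ∨ ¬x4 ∧ ¬x3) ∧ ¬x3 ∨ x4)
= x3 ∧ (¬¬¬x4 ∨ ¬x4 ∧ ¬x3 ∨ x4)
= x3 ∧ (¬x4 ∨ ¬x4 ∧ ¬x3 ∨ x4)
= x3 ∧ (¬x4 ∨ x4)
= x3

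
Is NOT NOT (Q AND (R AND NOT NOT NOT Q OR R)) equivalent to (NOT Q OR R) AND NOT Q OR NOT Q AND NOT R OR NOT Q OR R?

No

E1: NOT NOT (Q AND (R AND NOT NOT NOT Q OR R))
    = Q AND (R AND NOT NOT NOT Q OR R)   [double negation]
    = Q AND (R AND NOT Q OR R)   [double negation]
    = Q AND R   [absorption]
E2: (NOT Q OR R) AND NOT Q OR NOT Q AND NOT R OR NOT Q OR R
    = (NOT Q OR R) AND NOT Q OR NOT Q OR R   [absorption]
    = NOT Q OR R   [absorption]
These differ: at Q=0, R=0, E1 = 0 but E2 = 1.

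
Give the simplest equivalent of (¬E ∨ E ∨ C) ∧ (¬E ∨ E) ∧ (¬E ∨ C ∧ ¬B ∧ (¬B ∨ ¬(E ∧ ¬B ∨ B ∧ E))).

(¬E ∨ E ∨ C) ∧ (¬E ∨ E) ∧ (¬E ∨ C ∧ ¬B ∧ (¬B ∨ ¬(E ∧ ¬B ∨ B ∧ E)))
= (¬E ∨ E) ∧ (¬E ∨ C ∧ ¬B ∧ (¬B ∨ ¬(E ∧ ¬B ∨ B ∧ E)))   [absorption]
= (¬E ∨ E) ∧ (¬E ∨ C ∧ ¬B ∧ (¬B ∨ ¬E))   [distribution]
= ¬E ∨ C ∧ ¬B ∧ (¬B ∨ ¬E)   [complement / identity]
= ¬E ∨ C ∧ ¬B   [absorption]

¬E ∨ C ∧ ¬B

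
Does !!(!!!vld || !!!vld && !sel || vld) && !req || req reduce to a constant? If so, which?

yes, True

!!(!!!vld || !!!vld && !sel || vld) && !req || req
= !!(!!!vld || vld) && !req || req   [absorption]
= !!(!vld || vld) && !req || req   [double negation]
= (!vld || vld) && !req || req   [double negation]
= !req || req   [complement / identity]
= true   [complement]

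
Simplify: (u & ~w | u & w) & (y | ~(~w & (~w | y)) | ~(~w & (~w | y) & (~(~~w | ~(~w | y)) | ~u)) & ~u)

(u & ~w | u & w) & (y | ~(~w & (~w | y)) | ~(~w & (~w | y) & (~(~~w | ~(~w | y)) | ~u)) & ~u)
= (u & ~w | u & w) & (y | ~(~w & (~w | y)) | ~(~w & (~w | y) & (~w & (~w | y) | ~u)) & ~u)   (De Morgan)
= u & (y | ~(~w & (~w | y)) | ~(~w & (~w | y) & (~w & (~w | y) | ~u)) & ~u)   (distribution)
= u & (y | ~(~w & (~w | y)) | ~(~w & (~w | y)) & ~u)   (absorption)
= u & (y | ~(~w & (~w | y)))   (absorption)
= u & (y | ~~w)   (absorption)
= u & (y | w)   (double negation)

u & (y | w)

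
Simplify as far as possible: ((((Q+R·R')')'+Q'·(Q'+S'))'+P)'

P'

((((Q+R·R')')'+Q'·(Q'+S'))'+P)'
= ((((Q+R·R')')'+Q')'+P)'
= (((Q')'+Q')'+P)'
= (Q'·Q+P)'
= P'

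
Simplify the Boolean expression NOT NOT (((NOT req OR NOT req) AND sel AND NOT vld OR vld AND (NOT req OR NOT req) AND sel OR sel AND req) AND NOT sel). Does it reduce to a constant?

FALSE

NOT NOT (((NOT req OR NOT req) AND sel AND NOT vld OR vld AND (NOT req OR NOT req) AND sel OR sel AND req) AND NOT sel)
= NOT NOT (((NOT req OR NOT req) AND sel OR sel AND req) AND NOT sel)   [distribution]
= NOT NOT ((NOT req AND sel OR sel AND req) AND NOT sel)   [idempotence]
= NOT NOT (sel AND NOT sel)   [distribution]
= sel AND NOT sel   [double negation]
= FALSE   [complement]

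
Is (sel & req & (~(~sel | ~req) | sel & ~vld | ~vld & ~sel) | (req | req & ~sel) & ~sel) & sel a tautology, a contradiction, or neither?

(sel & req & (~(~sel | ~req) | sel & ~vld | ~vld & ~sel) | (req | req & ~sel) & ~sel) & sel
= (sel & req & (sel & req | sel & ~vld | ~vld & ~sel) | (req | req & ~sel) & ~sel) & sel   — De Morgan
= (sel & req & (sel & req | sel & ~vld | ~vld & ~sel) | req & ~sel) & sel   — absorption
= (sel & req & (sel & req | ~vld) | req & ~sel) & sel   — distribution
= (sel & req | req & ~sel) & sel   — absorption
= req & sel   — distribution
This depends on req, sel, so it is not a constant.

neither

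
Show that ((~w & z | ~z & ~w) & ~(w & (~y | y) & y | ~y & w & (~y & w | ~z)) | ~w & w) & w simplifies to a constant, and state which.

0

((~w & z | ~z & ~w) & ~(w & (~y | y) & y | ~y & w & (~y & w | ~z)) | ~w & w) & w
= ((~w & z | ~z & ~w) & ~(w & (~y | y) & y | ~y & w) | ~w & w) & w   — absorption
= ((~w & z | ~z & ~w) & ~(w & y | ~y & w) | ~w & w) & w   — complement / identity
= ((~w & z | ~z & ~w) & ~w | ~w & w) & w   — distribution
= (~w & ~w | ~w & w) & w   — distribution
= ~w & w   — distribution
= 0   — complement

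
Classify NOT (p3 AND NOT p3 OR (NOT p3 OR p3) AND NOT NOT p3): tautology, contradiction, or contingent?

contingent

NOT (p3 AND NOT p3 OR (NOT p3 OR p3) AND NOT NOT p3)
= NOT ((NOT p3 OR p3) AND NOT NOT p3)   — complement / identity
= NOT ((NOT p3 OR p3) AND p3)   — double negation
= NOT p3   — complement / identity
This depends on p3, so it is not a constant.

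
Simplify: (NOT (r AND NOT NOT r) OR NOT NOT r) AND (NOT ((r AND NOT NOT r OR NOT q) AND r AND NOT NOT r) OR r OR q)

TRUE

(NOT (r AND NOT NOT r) OR NOT NOT r) AND (NOT ((r AND NOT NOT r OR NOT q) AND r AND NOT NOT r) OR r OR q)
= (NOT (r AND NOT NOT r) OR r) AND (NOT ((r AND NOT NOT r OR NOT q) AND r AND NOT NOT r) OR r OR q)   (double negation)
= (NOT (r AND NOT NOT r) OR r) AND (NOT (r AND NOT NOT r) OR r OR q)   (absorption)
= NOT (r AND NOT NOT r) OR r   (absorption)
= NOT (r AND r) OR r   (double negation)
= NOT r OR r   (idempotence)
= TRUE   (complement)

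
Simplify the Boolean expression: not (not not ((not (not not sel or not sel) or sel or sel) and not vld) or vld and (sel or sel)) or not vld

not (not not ((not (not not sel or not sel) or sel or sel) and not vld) or vld and (sel or sel)) or not vld
= not ((not (not not sel or not sel) or sel or sel) and not vld or vld and (sel or sel)) or not vld   — double negation
= not ((not sel and sel or sel or sel) and not vld or vld and (sel or sel)) or not vld   — De Morgan
= not ((sel or sel) and not vld or vld and (sel or sel)) or not vld   — complement / identity
= not (sel or sel) or not vld   — distribution
= not sel or not vld   — idempotence

not sel or not vld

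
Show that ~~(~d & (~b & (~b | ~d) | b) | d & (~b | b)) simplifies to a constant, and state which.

1

~~(~d & (~b & (~b | ~d) | b) | d & (~b | b))
= ~~(~d & (~b | b) | d & (~b | b))   (absorption)
= ~~(~b | b)   (distribution)
= ~b | b   (double negation)
= 1   (complement)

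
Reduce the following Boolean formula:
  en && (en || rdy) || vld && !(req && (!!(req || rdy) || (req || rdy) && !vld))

en || vld && !req

en && (en || rdy) || vld && !(req && (!!(req || rdy) || (req || rdy) && !vld))
= en || vld && !(req && (!!(req || rdy) || (req || rdy) && !vld))   — absorption
= en || vld && !(req && (req || rdy || (req || rdy) && !vld))   — double negation
= en || vld && !(req && (req || rdy))   — absorption
= en || vld && !req   — absorption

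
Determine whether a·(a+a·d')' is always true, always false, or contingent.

always false

a·(a+a·d')'
= a·a'
= 0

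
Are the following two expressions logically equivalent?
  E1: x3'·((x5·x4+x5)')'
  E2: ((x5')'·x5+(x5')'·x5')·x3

No

E1: x3'·((x5·x4+x5)')'
    = x3'·(x5')'   [absorption]
    = x3'·x5   [double negation]
E2: ((x5')'·x5+(x5')'·x5')·x3
    = (x5')'·x3   [distribution]
    = x5·x3   [double negation]
These differ: at x3=0, x4=1, x5=1, E1 = 1 but E2 = 0.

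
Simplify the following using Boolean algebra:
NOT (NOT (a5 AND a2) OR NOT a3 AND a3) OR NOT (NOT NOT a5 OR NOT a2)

a2

NOT (NOT (a5 AND a2) OR NOT a3 AND a3) OR NOT (NOT NOT a5 OR NOT a2)
= NOT NOT (a5 AND a2) OR NOT (NOT NOT a5 OR NOT a2)   [complement / identity]
= a5 AND a2 OR NOT (NOT NOT a5 OR NOT a2)   [double negation]
= a5 AND a2 OR NOT a5 AND a2   [De Morgan]
= a2   [distribution]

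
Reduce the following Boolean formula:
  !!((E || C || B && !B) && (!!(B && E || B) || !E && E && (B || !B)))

(E || C) && B

!!((E || C || B && !B) && (!!(B && E || B) || !E && E && (B || !B)))
= !!((E || C || B && !B) && (!!(B && E || B) || !E && E))   [complement / identity]
= (E || C || B && !B) && (!!(B && E || B) || !E && E)   [double negation]
= (E || C || B && !B) && (B && E || B || !E && E)   [double negation]
= (E || C) && (B && E || B || !E && E)   [complement / identity]
= (E || C) && (B || !E && E)   [absorption]
= (E || C) && B   [complement / identity]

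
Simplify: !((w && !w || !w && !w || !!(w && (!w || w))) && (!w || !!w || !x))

false

!((w && !w || !w && !w || !!(w && (!w || w))) && (!w || !!w || !x))
= !((w && !w || !w && !w || !!w) && (!w || !!w || !x))   (complement / identity)
= !((!w || !!w) && (!w || !!w || !x))   (distribution)
= !(!w || !!w)   (absorption)
= w && !w   (De Morgan)
= false   (complement)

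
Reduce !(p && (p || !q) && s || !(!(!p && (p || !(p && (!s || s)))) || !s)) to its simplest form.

!(p && (p || !q) && s || !(!(!p && (p || !(p && (!s || s)))) || !s))
= !(p && (p || !q) && s || !(!(!p && (p || !p)) || !s))   — complement / identity
= !(p && s || !(!(!p && (p || !p)) || !s))   — absorption
= !(p && s || !p && (p || !p) && s)   — De Morgan
= !(p && s || !p && s)   — complement / identity
= !s   — distribution

!s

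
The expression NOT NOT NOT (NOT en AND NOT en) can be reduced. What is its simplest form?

NOT NOT NOT (NOT en AND NOT en)
= NOT NOT NOT NOT en   [idempotence]
= NOT NOT en   [double negation]
= en   [double negation]

en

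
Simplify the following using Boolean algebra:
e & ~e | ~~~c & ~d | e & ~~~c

(~d | e) & ~c

e & ~e | ~~~c & ~d | e & ~~~c
= e & ~e | ~~~c & ~d | e & ~c   [double negation]
= e & ~e | ~c & ~d | e & ~c   [double negation]
= ~c & ~d | e & ~c   [complement / identity]
= (~d | e) & ~c   [distribution]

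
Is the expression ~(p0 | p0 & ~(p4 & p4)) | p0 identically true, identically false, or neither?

~(p0 | p0 & ~(p4 & p4)) | p0
= ~(p0 | p0 & ~p4) | p0
= ~p0 | p0
= 1

identically true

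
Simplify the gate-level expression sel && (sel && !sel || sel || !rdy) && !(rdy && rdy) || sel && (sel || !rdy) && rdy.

sel && (sel && !sel || sel || !rdy) && !(rdy && rdy) || sel && (sel || !rdy) && rdy
= sel && (sel || !rdy) && !(rdy && rdy) || sel && (sel || !rdy) && rdy
= sel && (sel || !rdy) && !rdy || sel && (sel || !rdy) && rdy
= sel && (sel || !rdy)
= sel

sel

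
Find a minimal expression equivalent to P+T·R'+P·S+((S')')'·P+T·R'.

P+T·R'+P·S+((S')')'·P+T·R'
= P+T·R'+P·S+S'·P+T·R'   [double negation]
= P+T·R'+P+T·R'   [distribution]
= P+T·R'   [idempotence]

P+T·R'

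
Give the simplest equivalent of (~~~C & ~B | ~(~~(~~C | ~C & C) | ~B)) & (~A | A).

(~~~C & ~B | ~(~~(~~C | ~C & C) | ~B)) & (~A | A)
= (~~~C & ~B | ~(~~C | ~C & C) & B) & (~A | A)
= (~~~C & ~B | ~~~C & B) & (~A | A)
= ~~~C & (~A | A)
= ~C & (~A | A)
= ~C

~C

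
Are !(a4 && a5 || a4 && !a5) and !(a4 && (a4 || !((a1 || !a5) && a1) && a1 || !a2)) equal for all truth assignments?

E1: !(a4 && a5 || a4 && !a5)
    = !a4   — distribution
E2: !(a4 && (a4 || !((a1 || !a5) && a1) && a1 || !a2))
    = !(a4 && (a4 || !a1 && a1 || !a2))   — absorption
    = !(a4 && (a4 || !a2))   — complement / identity
    = !a4   — absorption
Both reduce to !a4, so they are equivalent.

Yes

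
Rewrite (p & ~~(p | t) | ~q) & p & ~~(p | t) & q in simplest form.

(p & ~~(p | t) | ~q) & p & ~~(p | t) & q
= p & ~~(p | t) & q
= p & (p | t) & q
= p & q

p & q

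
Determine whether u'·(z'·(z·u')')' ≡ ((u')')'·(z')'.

Yes

E1: u'·(z'·(z·u')')'
    = u'·(z+z·u')
    = u'·z
E2: ((u')')'·(z')'
    = ((u')')'·z
    = u'·z
Both reduce to u'·z, so they are equivalent.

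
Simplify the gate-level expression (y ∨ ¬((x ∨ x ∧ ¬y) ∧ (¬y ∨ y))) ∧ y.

(y ∨ ¬((x ∨ x ∧ ¬y) ∧ (¬y ∨ y))) ∧ y
= (y ∨ ¬(x ∨ x ∧ ¬y)) ∧ y   (complement / identity)
= (y ∨ ¬x) ∧ y   (absorption)
= y   (absorption)

y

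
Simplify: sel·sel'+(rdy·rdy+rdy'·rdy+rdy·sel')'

sel·sel'+(rdy·rdy+rdy'·rdy+rdy·sel')'
= sel·sel'+(rdy+rdy·sel')'
= sel·sel'+rdy'
= rdy'

rdy'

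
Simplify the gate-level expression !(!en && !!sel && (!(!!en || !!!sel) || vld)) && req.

!(!en && !!sel && (!(!!en || !!!sel) || vld)) && req
= !(!en && !!sel && (!en && !!sel || vld)) && req   [De Morgan]
= !(!en && !!sel) && req   [absorption]
= (en || !sel) && req   [De Morgan]

(en || !sel) && req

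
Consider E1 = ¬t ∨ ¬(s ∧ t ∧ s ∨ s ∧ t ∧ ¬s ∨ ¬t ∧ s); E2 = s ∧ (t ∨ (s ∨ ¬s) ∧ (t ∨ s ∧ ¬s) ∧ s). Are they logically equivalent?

E1: ¬t ∨ ¬(s ∧ t ∧ s ∨ s ∧ t ∧ ¬s ∨ ¬t ∧ s)
    = ¬t ∨ ¬(s ∧ t ∨ ¬t ∧ s)   [distribution]
    = ¬t ∨ ¬s   [distribution]
E2: s ∧ (t ∨ (s ∨ ¬s) ∧ (t ∨ s ∧ ¬s) ∧ s)
    = s ∧ (t ∨ (t ∨ s ∧ ¬s) ∧ s)   [complement / identity]
    = s ∧ (t ∨ t ∧ s)   [complement / identity]
    = s ∧ t   [absorption]
These differ: at s=0, t=0, E1 = 1 but E2 = 0.

No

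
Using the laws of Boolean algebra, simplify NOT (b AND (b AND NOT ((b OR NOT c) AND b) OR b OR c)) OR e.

NOT (b AND (b AND NOT ((b OR NOT c) AND b) OR b OR c)) OR e
= NOT (b AND (b AND NOT b OR b OR c)) OR e   (absorption)
= NOT (b AND (b OR c)) OR e   (complement / identity)
= NOT b OR e   (absorption)

NOT b OR e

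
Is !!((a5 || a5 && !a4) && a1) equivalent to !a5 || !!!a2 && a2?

E1: !!((a5 || a5 && !a4) && a1)
    = !!(a5 && a1)   [absorption]
    = a5 && a1   [double negation]
E2: !a5 || !!!a2 && a2
    = !a5 || !a2 && a2   [double negation]
    = !a5   [complement / identity]
These differ: at a1=0, a2=0, a4=0, a5=0, E1 = 0 but E2 = 1.

No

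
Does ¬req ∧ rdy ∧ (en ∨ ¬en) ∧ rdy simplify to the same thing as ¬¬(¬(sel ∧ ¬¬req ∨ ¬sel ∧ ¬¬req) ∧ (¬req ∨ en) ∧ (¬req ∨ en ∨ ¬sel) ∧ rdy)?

Yes

E1: ¬req ∧ rdy ∧ (en ∨ ¬en) ∧ rdy
    = ¬req ∧ rdy ∧ rdy   — complement / identity
    = ¬req ∧ rdy   — idempotence
E2: ¬¬(¬(sel ∧ ¬¬req ∨ ¬sel ∧ ¬¬req) ∧ (¬req ∨ en) ∧ (¬req ∨ en ∨ ¬sel) ∧ rdy)
    = ¬(sel ∧ ¬¬req ∨ ¬sel ∧ ¬¬req) ∧ (¬req ∨ en) ∧ (¬req ∨ en ∨ ¬sel) ∧ rdy   — double negation
    = ¬¬¬req ∧ (¬req ∨ en) ∧ (¬req ∨ en ∨ ¬sel) ∧ rdy   — distribution
    = ¬req ∧ (¬req ∨ en) ∧ (¬req ∨ en ∨ ¬sel) ∧ rdy   — double negation
    = ¬req ∧ (¬req ∨ en) ∧ rdy   — absorption
    = ¬req ∧ rdy   — absorption
Both reduce to ¬req ∧ rdy, so they are equivalent.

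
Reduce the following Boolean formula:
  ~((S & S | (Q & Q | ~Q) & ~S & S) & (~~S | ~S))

~((S & S | (Q & Q | ~Q) & ~S & S) & (~~S | ~S))
= ~((S & S | (Q | ~Q) & ~S & S) & (~~S | ~S))
= ~((S & S | (Q | ~Q) & ~S & S) & (S | ~S))
= ~((S & S | ~S & S) & (S | ~S))
= ~(S & (S | ~S))
= ~S

~S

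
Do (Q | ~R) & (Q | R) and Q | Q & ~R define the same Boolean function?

Yes

E1: (Q | ~R) & (Q | R)
    = ~R & R | Q   — distribution
    = Q   — complement / identity
E2: Q | Q & ~R
    = Q   — absorption
Both reduce to Q, so they are equivalent.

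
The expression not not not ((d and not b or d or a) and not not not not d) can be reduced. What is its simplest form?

not not not ((d and not b or d or a) and not not not not d)
= not not not ((d or a) and not not not not d)   — absorption
= not not not ((d or a) and not not d)   — double negation
= not not not ((d or a) and d)   — double negation
= not ((d or a) and d)   — double negation
= not d   — absorption

not d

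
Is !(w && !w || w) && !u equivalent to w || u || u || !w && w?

E1: !(w && !w || w) && !u
    = !w && !u   [complement / identity]
E2: w || u || u || !w && w
    = w || u || !w && w   [idempotence]
    = w || u   [complement / identity]
These differ: at u=1, w=1, E1 = 0 but E2 = 1.

No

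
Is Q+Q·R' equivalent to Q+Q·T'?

E1: Q+Q·R'
    = Q
E2: Q+Q·T'
    = Q
Both reduce to Q, so they are equivalent.

Yes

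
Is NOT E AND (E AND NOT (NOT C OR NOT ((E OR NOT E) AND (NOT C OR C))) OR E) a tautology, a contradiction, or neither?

NOT E AND (E AND NOT (NOT C OR NOT ((E OR NOT E) AND (NOT C OR C))) OR E)
= NOT E AND (E AND C AND (E OR NOT E) AND (NOT C OR C) OR E)   — De Morgan
= NOT E AND (E AND C AND (NOT C OR C) OR E)   — complement / identity
= NOT E AND (E AND C OR E)   — complement / identity
= NOT E AND E   — absorption
= FALSE   — complement

contradiction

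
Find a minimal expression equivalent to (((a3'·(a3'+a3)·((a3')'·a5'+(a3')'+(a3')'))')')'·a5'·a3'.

a5'·a3'

(((a3'·(a3'+a3)·((a3')'·a5'+(a3')'+(a3')'))')')'·a5'·a3'
= (((a3'·((a3')'·a5'+(a3')'+(a3')'))')')'·a5'·a3'   (complement / identity)
= (((a3'·((a3')'+(a3')'))')')'·a5'·a3'   (absorption)
= (a3'·((a3')'+(a3')'))'·a5'·a3'   (double negation)
= (a3'·(a3')')'·a5'·a3'   (idempotence)
= (a3+a3')·a5'·a3'   (De Morgan)
= a5'·a3'   (complement / identity)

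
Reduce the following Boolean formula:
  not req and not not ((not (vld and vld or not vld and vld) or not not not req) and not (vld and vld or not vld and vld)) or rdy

not req and not vld or rdy

not req and not not ((not (vld and vld or not vld and vld) or not not not req) and not (vld and vld or not vld and vld)) or rdy
= not req and not not ((not (vld and vld or not vld and vld) or not req) and not (vld and vld or not vld and vld)) or rdy   [double negation]
= not req and (not (vld and vld or not vld and vld) or not req) and not (vld and vld or not vld and vld) or rdy   [double negation]
= not req and not (vld and vld or not vld and vld) or rdy   [absorption]
= not req and not vld or rdy   [distribution]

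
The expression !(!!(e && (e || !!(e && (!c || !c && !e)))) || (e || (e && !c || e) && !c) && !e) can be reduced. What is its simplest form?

!e

!(!!(e && (e || !!(e && (!c || !c && !e)))) || (e || (e && !c || e) && !c) && !e)
= !(!!(e && (e || !!(e && !c))) || (e || (e && !c || e) && !c) && !e)   — absorption
= !(!!(e && (e || !!(e && !c))) || (e || e && !c) && !e)   — absorption
= !(!!(e && (e || e && !c)) || (e || e && !c) && !e)   — double negation
= !(e && (e || e && !c) || (e || e && !c) && !e)   — double negation
= !(e || e && !c)   — distribution
= !e   — absorption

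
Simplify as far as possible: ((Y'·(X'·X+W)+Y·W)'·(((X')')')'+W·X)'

((Y'·(X'·X+W)+Y·W)'·(((X')')')'+W·X)'
= ((Y'·W+Y·W)'·(((X')')')'+W·X)'
= ((Y'·W+Y·W)'·(X')'+W·X)'
= (W'·(X')'+W·X)'
= (W'·X+W·X)'
= X'

X'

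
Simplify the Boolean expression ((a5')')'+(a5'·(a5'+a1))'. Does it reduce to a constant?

1

((a5')')'+(a5'·(a5'+a1))'
= a5'+(a5'·(a5'+a1))'   [double negation]
= a5'+(a5')'   [absorption]
= a5'+a5   [double negation]
= 1   [complement]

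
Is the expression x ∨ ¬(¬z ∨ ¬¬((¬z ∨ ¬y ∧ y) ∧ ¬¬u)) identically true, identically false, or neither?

neither

x ∨ ¬(¬z ∨ ¬¬((¬z ∨ ¬y ∧ y) ∧ ¬¬u))
= x ∨ z ∧ ¬((¬z ∨ ¬y ∧ y) ∧ ¬¬u)   (De Morgan)
= x ∨ z ∧ ¬(¬z ∧ ¬¬u)   (complement / identity)
= x ∨ z ∧ (z ∨ ¬u)   (De Morgan)
= x ∨ z   (absorption)
This depends on x, z, so it is not a constant.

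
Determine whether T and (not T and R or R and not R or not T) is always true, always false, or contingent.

T and (not T and R or R and not R or not T)
= T and (not T and R or not T)   — complement / identity
= T and not T   — absorption
= False   — complement

always false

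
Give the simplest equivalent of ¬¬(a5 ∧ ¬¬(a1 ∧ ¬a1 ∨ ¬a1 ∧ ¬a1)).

a5 ∧ ¬a1

¬¬(a5 ∧ ¬¬(a1 ∧ ¬a1 ∨ ¬a1 ∧ ¬a1))
= ¬¬(a5 ∧ ¬¬¬a1)
= ¬¬(a5 ∧ ¬a1)
= a5 ∧ ¬a1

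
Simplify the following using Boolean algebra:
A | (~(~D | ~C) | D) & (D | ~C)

A | D

A | (~(~D | ~C) | D) & (D | ~C)
= A | (D & C | D) & (D | ~C)   [De Morgan]
= A | D & (D | ~C)   [absorption]
= A | D   [absorption]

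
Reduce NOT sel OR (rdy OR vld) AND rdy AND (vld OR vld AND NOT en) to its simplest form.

NOT sel OR rdy AND vld

NOT sel OR (rdy OR vld) AND rdy AND (vld OR vld AND NOT en)
= NOT sel OR rdy AND (vld OR vld AND NOT en)   [absorption]
= NOT sel OR rdy AND vld   [absorption]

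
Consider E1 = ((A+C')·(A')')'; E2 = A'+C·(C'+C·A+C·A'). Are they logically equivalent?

E1: ((A+C')·(A')')'
    = ((A+C')·A)'   — double negation
    = A'   — absorption
E2: A'+C·(C'+C·A+C·A')
    = A'+C·(C'+C)   — distribution
    = A'+C   — complement / identity
These differ: at A=1, C=1, E1 = 0 but E2 = 1.

No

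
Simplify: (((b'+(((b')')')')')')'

(((b'+(((b')')')')')')'
= (b'+(((b')')')')'   [double negation]
= b·((b')')'   [De Morgan]
= b·b'   [double negation]
= 0   [complement]

0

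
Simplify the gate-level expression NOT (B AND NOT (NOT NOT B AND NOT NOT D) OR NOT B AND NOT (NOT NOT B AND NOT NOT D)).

B AND D

NOT (B AND NOT (NOT NOT B AND NOT NOT D) OR NOT B AND NOT (NOT NOT B AND NOT NOT D))
= NOT NOT (NOT NOT B AND NOT NOT D)   [distribution]
= NOT (NOT B OR NOT D)   [De Morgan]
= B AND D   [De Morgan]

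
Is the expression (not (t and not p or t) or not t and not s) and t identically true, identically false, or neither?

(not (t and not p or t) or not t and not s) and t
= (not t or not t and not s) and t   [absorption]
= not t and t   [absorption]
= False   [complement]

identically false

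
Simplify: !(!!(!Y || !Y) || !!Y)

!(!!(!Y || !Y) || !!Y)
= !(!Y || !Y) && !Y   (De Morgan)
= Y && Y && !Y   (De Morgan)
= Y && !Y   (idempotence)
= false   (complement)

false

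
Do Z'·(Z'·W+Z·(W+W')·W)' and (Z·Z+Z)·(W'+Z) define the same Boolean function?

No

E1: Z'·(Z'·W+Z·(W+W')·W)'
    = Z'·(Z'·W+Z·W)'   [complement / identity]
    = Z'·W'   [distribution]
E2: (Z·Z+Z)·(W'+Z)
    = (Z+Z)·(W'+Z)   [idempotence]
    = Z·W'+Z   [distribution]
    = Z   [absorption]
These differ: at W=0, Z=1, E1 = 0 but E2 = 1.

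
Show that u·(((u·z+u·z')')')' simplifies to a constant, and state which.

u·(((u·z+u·z')')')'
= u·((u')')'   [distribution]
= u·u'   [double negation]
= 0   [complement]

0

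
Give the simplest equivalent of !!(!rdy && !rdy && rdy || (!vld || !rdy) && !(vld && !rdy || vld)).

!!(!rdy && !rdy && rdy || (!vld || !rdy) && !(vld && !rdy || vld))
= !!(!rdy && !rdy && rdy || (!vld || !rdy) && !vld)   — absorption
= !!(!rdy && !rdy && rdy || !vld)   — absorption
= !rdy && !rdy && rdy || !vld   — double negation
= !rdy && rdy || !vld   — idempotence
= !vld   — complement / identity

!vld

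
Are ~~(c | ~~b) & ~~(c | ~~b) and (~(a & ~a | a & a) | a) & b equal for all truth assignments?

No

E1: ~~(c | ~~b) & ~~(c | ~~b)
    = ~~(c | ~~b)   (idempotence)
    = c | ~~b   (double negation)
    = c | b   (double negation)
E2: (~(a & ~a | a & a) | a) & b
    = (~a | a) & b   (distribution)
    = b   (complement / identity)
These differ: at a=0, b=0, c=1, E1 = 1 but E2 = 0.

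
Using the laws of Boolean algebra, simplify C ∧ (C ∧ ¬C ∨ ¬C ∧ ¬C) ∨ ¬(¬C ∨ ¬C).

C

C ∧ (C ∧ ¬C ∨ ¬C ∧ ¬C) ∨ ¬(¬C ∨ ¬C)
= C ∧ ¬C ∨ ¬(¬C ∨ ¬C)   — distribution
= C ∧ ¬C ∨ C ∧ C   — De Morgan
= C   — distribution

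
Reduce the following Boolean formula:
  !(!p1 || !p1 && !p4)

p1

!(!p1 || !p1 && !p4)
= !!p1
= p1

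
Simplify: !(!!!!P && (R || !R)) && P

!(!!!!P && (R || !R)) && P
= !!!!!P && P   [complement / identity]
= !!!P && P   [double negation]
= !P && P   [double negation]
= false   [complement]

false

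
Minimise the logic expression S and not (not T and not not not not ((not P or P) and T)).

S

S and not (not T and not not not not ((not P or P) and T))
= S and (T or not not not ((not P or P) and T))   [De Morgan]
= S and (T or not not not T)   [complement / identity]
= S and (T or not T)   [double negation]
= S   [complement / identity]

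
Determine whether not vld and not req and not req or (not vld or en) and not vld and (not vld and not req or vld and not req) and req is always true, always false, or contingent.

contingent

not vld and not req and not req or (not vld or en) and not vld and (not vld and not req or vld and not req) and req
= not vld and not req and not req or not vld and (not vld and not req or vld and not req) and req   [absorption]
= not vld and not req and not req or not vld and not req and req   [distribution]
= not vld and not req   [distribution]
This depends on req, vld, so it is not a constant.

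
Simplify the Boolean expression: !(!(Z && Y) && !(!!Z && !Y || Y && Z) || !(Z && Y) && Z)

Z && Y

!(!(Z && Y) && !(!!Z && !Y || Y && Z) || !(Z && Y) && Z)
= !(!(Z && Y) && !(Z && !Y || Y && Z) || !(Z && Y) && Z)   (double negation)
= !(!(Z && Y) && !Z || !(Z && Y) && Z)   (distribution)
= !!(Z && Y)   (distribution)
= Z && Y   (double negation)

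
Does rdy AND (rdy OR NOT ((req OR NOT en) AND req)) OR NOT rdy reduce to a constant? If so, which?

rdy AND (rdy OR NOT ((req OR NOT en) AND req)) OR NOT rdy
= rdy AND (rdy OR NOT req) OR NOT rdy   [absorption]
= rdy OR NOT rdy   [absorption]
= TRUE   [complement]

yes, True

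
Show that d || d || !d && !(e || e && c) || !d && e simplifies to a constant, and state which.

true

d || d || !d && !(e || e && c) || !d && e
= d || !d && !(e || e && c) || !d && e   (idempotence)
= d || !d && !e || !d && e   (absorption)
= d || !d   (distribution)
= true   (complement)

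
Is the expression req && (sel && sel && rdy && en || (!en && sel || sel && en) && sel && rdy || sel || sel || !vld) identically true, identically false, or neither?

neither

req && (sel && sel && rdy && en || (!en && sel || sel && en) && sel && rdy || sel || sel || !vld)
= req && (sel && sel && rdy && en || sel && sel && rdy || sel || sel || !vld)   (distribution)
= req && (sel && sel && rdy && en || sel && sel && rdy || sel || !vld)   (idempotence)
= req && (sel && sel && rdy || sel || !vld)   (absorption)
= req && (sel && rdy || sel || !vld)   (idempotence)
= req && (sel || !vld)   (absorption)
This depends on req, sel, vld, so it is not a constant.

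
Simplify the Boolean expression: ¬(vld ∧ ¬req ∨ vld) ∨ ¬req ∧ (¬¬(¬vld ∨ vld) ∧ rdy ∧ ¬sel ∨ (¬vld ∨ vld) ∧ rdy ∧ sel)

¬(vld ∧ ¬req ∨ vld) ∨ ¬req ∧ (¬¬(¬vld ∨ vld) ∧ rdy ∧ ¬sel ∨ (¬vld ∨ vld) ∧ rdy ∧ sel)
= ¬(vld ∧ ¬req ∨ vld) ∨ ¬req ∧ ((¬vld ∨ vld) ∧ rdy ∧ ¬sel ∨ (¬vld ∨ vld) ∧ rdy ∧ sel)   (double negation)
= ¬(vld ∧ ¬req ∨ vld) ∨ ¬req ∧ (¬vld ∨ vld) ∧ rdy   (distribution)
= ¬vld ∨ ¬req ∧ (¬vld ∨ vld) ∧ rdy   (absorption)
= ¬vld ∨ ¬req ∧ rdy   (complement / identity)

¬vld ∨ ¬req ∧ rdy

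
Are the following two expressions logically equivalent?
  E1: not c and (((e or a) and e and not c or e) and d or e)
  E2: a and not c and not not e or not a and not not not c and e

E1: not c and (((e or a) and e and not c or e) and d or e)
    = not c and ((e and not c or e) and d or e)   — absorption
    = not c and (e and d or e)   — absorption
    = not c and e   — absorption
E2: a and not c and not not e or not a and not not not c and e
    = a and not c and e or not a and not not not c and e   — double negation
    = a and not c and e or not a and not c and e   — double negation
    = not c and e   — distribution
Both reduce to not c and e, so they are equivalent.

Yes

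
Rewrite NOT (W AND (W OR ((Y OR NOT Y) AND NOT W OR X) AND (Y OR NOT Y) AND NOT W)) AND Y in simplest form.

NOT (W AND (W OR ((Y OR NOT Y) AND NOT W OR X) AND (Y OR NOT Y) AND NOT W)) AND Y
= NOT (W AND (W OR (Y OR NOT Y) AND NOT W)) AND Y   — absorption
= NOT (W AND (W OR NOT W)) AND Y   — complement / identity
= NOT W AND Y   — complement / identity

NOT W AND Y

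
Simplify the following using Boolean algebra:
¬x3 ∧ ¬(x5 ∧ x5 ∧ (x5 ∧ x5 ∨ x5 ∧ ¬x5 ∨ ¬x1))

¬x3 ∧ ¬(x5 ∧ x5 ∧ (x5 ∧ x5 ∨ x5 ∧ ¬x5 ∨ ¬x1))
= ¬x3 ∧ ¬(x5 ∧ (x5 ∧ x5 ∨ x5 ∧ ¬x5 ∨ ¬x1))   [idempotence]
= ¬x3 ∧ ¬(x5 ∧ (x5 ∨ ¬x1))   [distribution]
= ¬x3 ∧ ¬x5   [absorption]

¬x3 ∧ ¬x5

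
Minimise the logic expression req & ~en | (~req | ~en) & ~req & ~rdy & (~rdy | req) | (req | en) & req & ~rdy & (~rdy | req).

req & ~en | ~rdy

req & ~en | (~req | ~en) & ~req & ~rdy & (~rdy | req) | (req | en) & req & ~rdy & (~rdy | req)
= req & ~en | (~req | ~en) & ~req & ~rdy & (~rdy | req) | req & ~rdy & (~rdy | req)   — absorption
= req & ~en | ~req & ~rdy & (~rdy | req) | req & ~rdy & (~rdy | req)   — absorption
= req & ~en | ~rdy & (~rdy | req)   — distribution
= req & ~en | ~rdy   — absorption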